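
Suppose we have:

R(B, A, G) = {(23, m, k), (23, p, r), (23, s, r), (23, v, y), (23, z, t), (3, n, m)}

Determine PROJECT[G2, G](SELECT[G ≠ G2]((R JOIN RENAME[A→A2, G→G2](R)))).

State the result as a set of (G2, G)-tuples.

{(k, r), (k, t), (k, y), (r, k), (r, t), (r, y), (t, k), (t, r), (t, y), (y, k), (y, r), (y, t)}

ρ[A→A2, G→G2]: schema becomes (B, A2, G2); tuples unchanged.
Natural join on B: {(23, m, k, m, k), (23, m, k, p, r), (23, m, k, s, r), (23, m, k, v, y), (23, m, k, z, t), (23, p, r, m, k), (23, p, r, p, r), (23, p, r, s, r), (23, p, r, v, y), (23, p, r, z, t), (23, s, r, m, k), (23, s, r, p, r), (23, s, r, s, r), (23, s, r, v, y), (23, s, r, z, t), (23, v, y, m, k), (23, v, y, p, r), (23, v, y, s, r), (23, v, y, v, y), (23, v, y, z, t), (23, z, t, m, k), (23, z, t, p, r), (23, z, t, s, r), (23, z, t, v, y), (23, z, t, z, t), (3, n, m, n, m)}
Apply σ_{G ≠ G2}; surviving tuples: {(23, m, k, p, r), (23, m, k, s, r), (23, m, k, v, y), (23, m, k, z, t), (23, p, r, m, k), (23, p, r, v, y), (23, p, r, z, t), (23, s, r, m, k), (23, s, r, v, y), (23, s, r, z, t), (23, v, y, m, k), (23, v, y, p, r), (23, v, y, s, r), (23, v, y, z, t), (23, z, t, m, k), (23, z, t, p, r), (23, z, t, s, r), (23, z, t, v, y)}
π_{G2, G} gives {(k, r), (k, t), (k, y), (r, k), (r, t), (r, y), (t, k), (t, r), (t, y), (y, k), (y, r), (y, t)} (6 duplicate(s) eliminated).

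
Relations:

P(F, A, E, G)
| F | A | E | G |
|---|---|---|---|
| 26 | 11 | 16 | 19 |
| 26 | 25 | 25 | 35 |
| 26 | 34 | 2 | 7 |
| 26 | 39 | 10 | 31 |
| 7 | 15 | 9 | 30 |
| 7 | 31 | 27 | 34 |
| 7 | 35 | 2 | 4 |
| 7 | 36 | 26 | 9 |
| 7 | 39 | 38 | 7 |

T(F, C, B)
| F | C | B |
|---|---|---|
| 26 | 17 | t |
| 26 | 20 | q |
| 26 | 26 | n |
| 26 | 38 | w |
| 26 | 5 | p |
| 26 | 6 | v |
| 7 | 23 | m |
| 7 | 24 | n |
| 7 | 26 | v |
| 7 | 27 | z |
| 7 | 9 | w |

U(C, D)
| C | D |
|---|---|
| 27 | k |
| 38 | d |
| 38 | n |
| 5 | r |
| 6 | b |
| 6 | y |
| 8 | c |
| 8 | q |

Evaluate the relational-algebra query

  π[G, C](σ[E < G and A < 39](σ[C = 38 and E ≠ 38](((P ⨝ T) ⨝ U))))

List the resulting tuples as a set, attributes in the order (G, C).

{(19, 38), (35, 38), (7, 38)}

Natural join on F: {(26, 11, 16, 19, 17, t), (26, 11, 16, 19, 20, q), (26, 11, 16, 19, 26, n), (26, 11, 16, 19, 38, w), (26, 11, 16, 19, 5, p), (26, 11, 16, 19, 6, v), (26, 25, 25, 35, 17, t), (26, 25, 25, 35, 20, q), (26, 25, 25, 35, 26, n), (26, 25, 25, 35, 38, w), (26, 25, 25, 35, 5, p), (26, 25, 25, 35, 6, v), (26, 34, 2, 7, 17, t), (26, 34, 2, 7, 20, q), (26, 34, 2, 7, 26, n), (26, 34, 2, 7, 38, w), (26, 34, 2, 7, 5, p), (26, 34, 2, 7, 6, v), (26, 39, 10, 31, 17, t), (26, 39, 10, 31, 20, q), (26, 39, 10, 31, 26, n), (26, 39, 10, 31, 38, w), (26, 39, 10, 31, 5, p), (26, 39, 10, 31, 6, v), (7, 15, 9, 30, 23, m), (7, 15, 9, 30, 24, n), (7, 15, 9, 30, 26, v), (7, 15, 9, 30, 27, z), (7, 15, 9, 30, 9, w), (7, 31, 27, 34, 23, m), (7, 31, 27, 34, 24, n), (7, 31, 27, 34, 26, v), (7, 31, 27, 34, 27, z), (7, 31, 27, 34, 9, w), (7, 35, 2, 4, 23, m), (7, 35, 2, 4, 24, n), (7, 35, 2, 4, 26, v), (7, 35, 2, 4, 27, z), (7, 35, 2, 4, 9, w), (7, 36, 26, 9, 23, m), (7, 36, 26, 9, 24, n), (7, 36, 26, 9, 26, v), (7, 36, 26, 9, 27, z), (7, 36, 26, 9, 9, w), (7, 39, 38, 7, 23, m), (7, 39, 38, 7, 24, n), (7, 39, 38, 7, 26, v), (7, 39, 38, 7, 27, z), (7, 39, 38, 7, 9, w)}
Natural join on C: {(26, 11, 16, 19, 38, w, d), (26, 11, 16, 19, 38, w, n), (26, 11, 16, 19, 5, p, r), (26, 11, 16, 19, 6, v, b), (26, 11, 16, 19, 6, v, y), (26, 25, 25, 35, 38, w, d), (26, 25, 25, 35, 38, w, n), (26, 25, 25, 35, 5, p, r), (26, 25, 25, 35, 6, v, b), (26, 25, 25, 35, 6, v, y), (26, 34, 2, 7, 38, w, d), (26, 34, 2, 7, 38, w, n), (26, 34, 2, 7, 5, p, r), (26, 34, 2, 7, 6, v, b), (26, 34, 2, 7, 6, v, y), (26, 39, 10, 31, 38, w, d), (26, 39, 10, 31, 38, w, n), (26, 39, 10, 31, 5, p, r), (26, 39, 10, 31, 6, v, b), (26, 39, 10, 31, 6, v, y), (7, 15, 9, 30, 27, z, k), (7, 31, 27, 34, 27, z, k), (7, 35, 2, 4, 27, z, k), (7, 36, 26, 9, 27, z, k), (7, 39, 38, 7, 27, z, k)}
σ[C = 38 and E ≠ 38]: keep tuples satisfying C = 38 and E ≠ 38 → {(26, 11, 16, 19, 38, w, d), (26, 11, 16, 19, 38, w, n), (26, 25, 25, 35, 38, w, d), (26, 25, 25, 35, 38, w, n), (26, 34, 2, 7, 38, w, d), (26, 34, 2, 7, 38, w, n), (26, 39, 10, 31, 38, w, d), (26, 39, 10, 31, 38, w, n)}
σ[E < G and A < 39]: keep tuples satisfying E < G and A < 39 → {(26, 11, 16, 19, 38, w, d), (26, 11, 16, 19, 38, w, n), (26, 25, 25, 35, 38, w, d), (26, 25, 25, 35, 38, w, n), (26, 34, 2, 7, 38, w, d), (26, 34, 2, 7, 38, w, n)}
Keep only column(s) G, C (3 duplicate(s) eliminated): {(19, 38), (35, 38), (7, 38)}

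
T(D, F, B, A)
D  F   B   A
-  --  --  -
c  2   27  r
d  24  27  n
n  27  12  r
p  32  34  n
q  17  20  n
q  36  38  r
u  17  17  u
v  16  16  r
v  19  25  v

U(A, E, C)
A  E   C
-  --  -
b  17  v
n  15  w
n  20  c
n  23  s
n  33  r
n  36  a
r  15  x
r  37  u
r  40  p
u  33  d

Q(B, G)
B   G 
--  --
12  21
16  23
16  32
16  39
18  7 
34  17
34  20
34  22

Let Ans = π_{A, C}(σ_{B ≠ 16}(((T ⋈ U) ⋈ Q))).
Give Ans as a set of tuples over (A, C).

T ⋈ U (natural join on A): {(c, 2, 27, r, 15, x), (c, 2, 27, r, 37, u), (c, 2, 27, r, 40, p), (d, 24, 27, n, 15, w), (d, 24, 27, n, 20, c), (d, 24, 27, n, 23, s), (d, 24, 27, n, 33, r), (d, 24, 27, n, 36, a), (n, 27, 12, r, 15, x), (n, 27, 12, r, 37, u), (n, 27, 12, r, 40, p), (p, 32, 34, n, 15, w), (p, 32, 34, n, 20, c), (p, 32, 34, n, 23, s), (p, 32, 34, n, 33, r), (p, 32, 34, n, 36, a), (q, 17, 20, n, 15, w), (q, 17, 20, n, 20, c), (q, 17, 20, n, 23, s), (q, 17, 20, n, 33, r), (q, 17, 20, n, 36, a), (q, 36, 38, r, 15, x), (q, 36, 38, r, 37, u), (q, 36, 38, r, 40, p), (u, 17, 17, u, 33, d), (v, 16, 16, r, 15, x), (v, 16, 16, r, 37, u), (v, 16, 16, r, 40, p)}
(T ⋈ U) ⋈ Q (natural join on B): {(n, 27, 12, r, 15, x, 21), (n, 27, 12, r, 37, u, 21), (n, 27, 12, r, 40, p, 21), (p, 32, 34, n, 15, w, 17), (p, 32, 34, n, 15, w, 20), (p, 32, 34, n, 15, w, 22), (p, 32, 34, n, 20, c, 17), (p, 32, 34, n, 20, c, 20), (p, 32, 34, n, 20, c, 22), (p, 32, 34, n, 23, s, 17), (p, 32, 34, n, 23, s, 20), (p, 32, 34, n, 23, s, 22), (p, 32, 34, n, 33, r, 17), (p, 32, 34, n, 33, r, 20), (p, 32, 34, n, 33, r, 22), (p, 32, 34, n, 36, a, 17), (p, 32, 34, n, 36, a, 20), (p, 32, 34, n, 36, a, 22), (v, 16, 16, r, 15, x, 23), (v, 16, 16, r, 15, x, 32), (v, 16, 16, r, 15, x, 39), (v, 16, 16, r, 37, u, 23), (v, 16, 16, r, 37, u, 32), (v, 16, 16, r, 37, u, 39), (v, 16, 16, r, 40, p, 23), (v, 16, 16, r, 40, p, 32), (v, 16, 16, r, 40, p, 39)}
σ[B ≠ 16]: keep tuples satisfying B ≠ 16 → {(n, 27, 12, r, 15, x, 21), (n, 27, 12, r, 37, u, 21), (n, 27, 12, r, 40, p, 21), (p, 32, 34, n, 15, w, 17), (p, 32, 34, n, 15, w, 20), (p, 32, 34, n, 15, w, 22), (p, 32, 34, n, 20, c, 17), (p, 32, 34, n, 20, c, 20), (p, 32, 34, n, 20, c, 22), (p, 32, 34, n, 23, s, 17), (p, 32, 34, n, 23, s, 20), (p, 32, 34, n, 23, s, 22), (p, 32, 34, n, 33, r, 17), (p, 32, 34, n, 33, r, 20), (p, 32, 34, n, 33, r, 22), (p, 32, 34, n, 36, a, 17), (p, 32, 34, n, 36, a, 20), (p, 32, 34, n, 36, a, 22)}
Projecting to A, C (10 duplicate(s) eliminated): {(n, a), (n, c), (n, r), (n, s), (n, w), (r, p), (r, u), (r, x)}

{(n, a), (n, c), (n, r), (n, s), (n, w), (r, p), (r, u), (r, x)}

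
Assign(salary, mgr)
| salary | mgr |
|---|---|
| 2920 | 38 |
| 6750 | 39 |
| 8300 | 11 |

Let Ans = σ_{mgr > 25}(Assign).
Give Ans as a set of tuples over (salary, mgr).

{(2920, 38), (6750, 39)}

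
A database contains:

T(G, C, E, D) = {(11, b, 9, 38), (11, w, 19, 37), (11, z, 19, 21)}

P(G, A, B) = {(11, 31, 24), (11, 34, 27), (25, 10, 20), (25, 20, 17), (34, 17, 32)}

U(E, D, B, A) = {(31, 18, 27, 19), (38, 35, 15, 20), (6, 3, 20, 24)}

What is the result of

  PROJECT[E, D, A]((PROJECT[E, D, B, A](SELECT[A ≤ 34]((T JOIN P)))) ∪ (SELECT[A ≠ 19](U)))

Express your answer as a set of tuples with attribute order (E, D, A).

T ⋈ P (natural join on G): {(11, b, 9, 38, 31, 24), (11, b, 9, 38, 34, 27), (11, w, 19, 37, 31, 24), (11, w, 19, 37, 34, 27), (11, z, 19, 21, 31, 24), (11, z, 19, 21, 34, 27)}
Filtering on A ≤ 34 leaves {(11, b, 9, 38, 31, 24), (11, b, 9, 38, 34, 27), (11, w, 19, 37, 31, 24), (11, w, 19, 37, 34, 27), (11, z, 19, 21, 31, 24), (11, z, 19, 21, 34, 27)}.
Keep only column(s) E, D, B, A: {(19, 21, 24, 31), (19, 21, 27, 34), (19, 37, 24, 31), (19, 37, 27, 34), (9, 38, 24, 31), (9, 38, 27, 34)}
Filtering on A ≠ 19 leaves {(38, 35, 15, 20), (6, 3, 20, 24)}.
Taking the union: {(19, 21, 24, 31), (19, 21, 27, 34), (19, 37, 24, 31), (19, 37, 27, 34), (38, 35, 15, 20), (6, 3, 20, 24), (9, 38, 24, 31), (9, 38, 27, 34)}
Keep only column(s) E, D, A: {(19, 21, 31), (19, 21, 34), (19, 37, 31), (19, 37, 34), (38, 35, 20), (6, 3, 24), (9, 38, 31), (9, 38, 34)}

{(19, 21, 31), (19, 21, 34), (19, 37, 31), (19, 37, 34), (38, 35, 20), (6, 3, 24), (9, 38, 31), (9, 38, 34)}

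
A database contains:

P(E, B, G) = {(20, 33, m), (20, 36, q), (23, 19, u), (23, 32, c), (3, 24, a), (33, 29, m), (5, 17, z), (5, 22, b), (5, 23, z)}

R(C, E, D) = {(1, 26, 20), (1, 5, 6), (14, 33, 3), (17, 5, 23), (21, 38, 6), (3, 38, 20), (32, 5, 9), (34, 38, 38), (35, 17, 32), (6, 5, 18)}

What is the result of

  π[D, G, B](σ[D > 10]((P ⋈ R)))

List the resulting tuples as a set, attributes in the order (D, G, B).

Natural join on E: {(33, 29, m, 14, 3), (5, 17, z, 1, 6), (5, 17, z, 17, 23), (5, 17, z, 32, 9), (5, 17, z, 6, 18), (5, 22, b, 1, 6), (5, 22, b, 17, 23), (5, 22, b, 32, 9), (5, 22, b, 6, 18), (5, 23, z, 1, 6), (5, 23, z, 17, 23), (5, 23, z, 32, 9), (5, 23, z, 6, 18)}
Apply σ_{D > 10}; surviving tuples: {(5, 17, z, 17, 23), (5, 17, z, 6, 18), (5, 22, b, 17, 23), (5, 22, b, 6, 18), (5, 23, z, 17, 23), (5, 23, z, 6, 18)}
Projecting to D, G, B: {(18, b, 22), (18, z, 17), (18, z, 23), (23, b, 22), (23, z, 17), (23, z, 23)}

{(18, b, 22), (18, z, 17), (18, z, 23), (23, b, 22), (23, z, 17), (23, z, 23)}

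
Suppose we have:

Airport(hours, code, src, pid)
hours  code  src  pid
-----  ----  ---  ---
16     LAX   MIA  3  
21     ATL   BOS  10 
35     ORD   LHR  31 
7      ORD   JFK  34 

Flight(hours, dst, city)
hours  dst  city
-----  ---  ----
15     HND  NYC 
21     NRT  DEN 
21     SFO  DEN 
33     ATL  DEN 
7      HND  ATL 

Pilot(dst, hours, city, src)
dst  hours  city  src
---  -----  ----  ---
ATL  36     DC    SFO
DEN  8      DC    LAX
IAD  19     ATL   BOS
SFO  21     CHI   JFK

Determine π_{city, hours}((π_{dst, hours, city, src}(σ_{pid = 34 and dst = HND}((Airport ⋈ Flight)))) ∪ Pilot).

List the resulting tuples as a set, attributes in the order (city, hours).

Airport ⋈ Flight (natural join on hours): {(21, ATL, BOS, 10, NRT, DEN), (21, ATL, BOS, 10, SFO, DEN), (7, ORD, JFK, 34, HND, ATL)}
Selection pid = 34 and dst = HND: {(7, ORD, JFK, 34, HND, ATL)}
Keep only column(s) dst, hours, city, src: {(HND, 7, ATL, JFK)}
Set union of the two operands is {(ATL, 36, DC, SFO), (DEN, 8, DC, LAX), (HND, 7, ATL, JFK), (IAD, 19, ATL, BOS), (SFO, 21, CHI, JFK)}.
Keep only column(s) city, hours: {(ATL, 19), (ATL, 7), (CHI, 21), (DC, 36), (DC, 8)}

{(ATL, 19), (ATL, 7), (CHI, 21), (DC, 36), (DC, 8)}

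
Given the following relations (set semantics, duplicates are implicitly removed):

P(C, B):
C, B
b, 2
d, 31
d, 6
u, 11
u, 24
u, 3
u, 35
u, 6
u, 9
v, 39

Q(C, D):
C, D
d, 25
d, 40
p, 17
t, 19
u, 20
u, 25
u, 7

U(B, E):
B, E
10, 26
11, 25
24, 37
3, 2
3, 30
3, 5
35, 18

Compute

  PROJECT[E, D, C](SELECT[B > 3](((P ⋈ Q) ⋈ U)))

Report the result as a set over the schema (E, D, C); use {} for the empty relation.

{(18, 20, u), (18, 25, u), (18, 7, u), (25, 20, u), (25, 25, u), (25, 7, u), (37, 20, u), (37, 25, u), (37, 7, u)}

Joining P and Q on C yields {(d, 31, 25), (d, 31, 40), (d, 6, 25), (d, 6, 40), (u, 11, 20), (u, 11, 25), (u, 11, 7), (u, 24, 20), (u, 24, 25), (u, 24, 7), (u, 3, 20), (u, 3, 25), (u, 3, 7), (u, 35, 20), (u, 35, 25), (u, 35, 7), (u, 6, 20), (u, 6, 25), (u, 6, 7), (u, 9, 20), (u, 9, 25), (u, 9, 7)}.
Joining (P ⋈ Q) and U on B yields {(u, 11, 20, 25), (u, 11, 25, 25), (u, 11, 7, 25), (u, 24, 20, 37), (u, 24, 25, 37), (u, 24, 7, 37), (u, 3, 20, 2), (u, 3, 20, 30), (u, 3, 20, 5), (u, 3, 25, 2), (u, 3, 25, 30), (u, 3, 25, 5), (u, 3, 7, 2), (u, 3, 7, 30), (u, 3, 7, 5), (u, 35, 20, 18), (u, 35, 25, 18), (u, 35, 7, 18)}.
Filtering on B > 3 leaves {(u, 11, 20, 25), (u, 11, 25, 25), (u, 11, 7, 25), (u, 24, 20, 37), (u, 24, 25, 37), (u, 24, 7, 37), (u, 35, 20, 18), (u, 35, 25, 18), (u, 35, 7, 18)}.
π_{E, D, C} gives {(18, 20, u), (18, 25, u), (18, 7, u), (25, 20, u), (25, 25, u), (25, 7, u), (37, 20, u), (37, 25, u), (37, 7, u)}.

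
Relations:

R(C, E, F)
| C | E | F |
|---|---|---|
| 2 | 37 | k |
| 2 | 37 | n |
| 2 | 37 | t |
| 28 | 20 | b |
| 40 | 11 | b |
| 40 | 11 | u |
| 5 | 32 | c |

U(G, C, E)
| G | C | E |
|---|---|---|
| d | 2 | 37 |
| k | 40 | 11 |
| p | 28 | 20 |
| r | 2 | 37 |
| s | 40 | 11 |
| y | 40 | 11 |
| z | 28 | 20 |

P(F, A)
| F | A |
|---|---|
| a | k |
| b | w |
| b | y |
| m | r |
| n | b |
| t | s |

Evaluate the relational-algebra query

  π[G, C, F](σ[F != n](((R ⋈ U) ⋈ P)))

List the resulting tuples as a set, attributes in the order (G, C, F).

{(d, 2, t), (k, 40, b), (p, 28, b), (r, 2, t), (s, 40, b), (y, 40, b), (z, 28, b)}

R ⋈ U (natural join on C, E): {(2, 37, k, d), (2, 37, k, r), (2, 37, n, d), (2, 37, n, r), (2, 37, t, d), (2, 37, t, r), (28, 20, b, p), (28, 20, b, z), (40, 11, b, k), (40, 11, b, s), (40, 11, b, y), (40, 11, u, k), (40, 11, u, s), (40, 11, u, y)}
(R ⋈ U) ⋈ P (natural join on F): {(2, 37, n, d, b), (2, 37, n, r, b), (2, 37, t, d, s), (2, 37, t, r, s), (28, 20, b, p, w), (28, 20, b, p, y), (28, 20, b, z, w), (28, 20, b, z, y), (40, 11, b, k, w), (40, 11, b, k, y), (40, 11, b, s, w), (40, 11, b, s, y), (40, 11, b, y, w), (40, 11, b, y, y)}
Filtering on F != n leaves {(2, 37, t, d, s), (2, 37, t, r, s), (28, 20, b, p, w), (28, 20, b, p, y), (28, 20, b, z, w), (28, 20, b, z, y), (40, 11, b, k, w), (40, 11, b, k, y), (40, 11, b, s, w), (40, 11, b, s, y), (40, 11, b, y, w), (40, 11, b, y, y)}.
Projecting to G, C, F (5 duplicate(s) eliminated): {(d, 2, t), (k, 40, b), (p, 28, b), (r, 2, t), (s, 40, b), (y, 40, b), (z, 28, b)}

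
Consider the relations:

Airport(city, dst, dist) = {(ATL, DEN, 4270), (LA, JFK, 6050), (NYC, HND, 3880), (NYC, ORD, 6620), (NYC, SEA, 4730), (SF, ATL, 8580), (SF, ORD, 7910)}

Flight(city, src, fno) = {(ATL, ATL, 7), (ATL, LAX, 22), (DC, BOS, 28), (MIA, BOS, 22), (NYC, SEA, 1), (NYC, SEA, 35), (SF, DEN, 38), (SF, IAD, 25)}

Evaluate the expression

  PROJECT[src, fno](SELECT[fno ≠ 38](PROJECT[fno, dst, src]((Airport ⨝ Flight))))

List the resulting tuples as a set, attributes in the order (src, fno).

{(ATL, 7), (IAD, 25), (LAX, 22), (SEA, 1), (SEA, 35)}

Natural join on city: {(ATL, DEN, 4270, ATL, 7), (ATL, DEN, 4270, LAX, 22), (NYC, HND, 3880, SEA, 1), (NYC, HND, 3880, SEA, 35), (NYC, ORD, 6620, SEA, 1), (NYC, ORD, 6620, SEA, 35), (NYC, SEA, 4730, SEA, 1), (NYC, SEA, 4730, SEA, 35), (SF, ATL, 8580, DEN, 38), (SF, ATL, 8580, IAD, 25), (SF, ORD, 7910, DEN, 38), (SF, ORD, 7910, IAD, 25)}
Keep only column(s) fno, dst, src: {(1, HND, SEA), (1, ORD, SEA), (1, SEA, SEA), (22, DEN, LAX), (25, ATL, IAD), (25, ORD, IAD), (35, HND, SEA), (35, ORD, SEA), (35, SEA, SEA), (38, ATL, DEN), (38, ORD, DEN), (7, DEN, ATL)}
Filtering on fno ≠ 38 leaves {(1, HND, SEA), (1, ORD, SEA), (1, SEA, SEA), (22, DEN, LAX), (25, ATL, IAD), (25, ORD, IAD), (35, HND, SEA), (35, ORD, SEA), (35, SEA, SEA), (7, DEN, ATL)}.
Keep only column(s) src, fno (5 duplicate(s) eliminated): {(ATL, 7), (IAD, 25), (LAX, 22), (SEA, 1), (SEA, 35)}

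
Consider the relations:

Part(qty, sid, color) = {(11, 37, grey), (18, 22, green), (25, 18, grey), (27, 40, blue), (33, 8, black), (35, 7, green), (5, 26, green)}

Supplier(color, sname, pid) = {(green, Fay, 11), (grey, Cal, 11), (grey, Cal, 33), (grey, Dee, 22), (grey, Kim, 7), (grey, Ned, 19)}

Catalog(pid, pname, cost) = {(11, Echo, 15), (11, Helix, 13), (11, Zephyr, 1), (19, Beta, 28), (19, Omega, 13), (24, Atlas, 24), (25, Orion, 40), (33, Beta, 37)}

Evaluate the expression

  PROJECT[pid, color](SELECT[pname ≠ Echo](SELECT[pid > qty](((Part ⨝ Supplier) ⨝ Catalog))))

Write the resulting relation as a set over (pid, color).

Joining Part and Supplier on color yields {(11, 37, grey, Cal, 11), (11, 37, grey, Cal, 33), (11, 37, grey, Dee, 22), (11, 37, grey, Kim, 7), (11, 37, grey, Ned, 19), (18, 22, green, Fay, 11), (25, 18, grey, Cal, 11), (25, 18, grey, Cal, 33), (25, 18, grey, Dee, 22), (25, 18, grey, Kim, 7), (25, 18, grey, Ned, 19), (35, 7, green, Fay, 11), (5, 26, green, Fay, 11)}.
Joining (Part ⨝ Supplier) and Catalog on pid yields {(11, 37, grey, Cal, 11, Echo, 15), (11, 37, grey, Cal, 11, Helix, 13), (11, 37, grey, Cal, 11, Zephyr, 1), (11, 37, grey, Cal, 33, Beta, 37), (11, 37, grey, Ned, 19, Beta, 28), (11, 37, grey, Ned, 19, Omega, 13), (18, 22, green, Fay, 11, Echo, 15), (18, 22, green, Fay, 11, Helix, 13), (18, 22, green, Fay, 11, Zephyr, 1), (25, 18, grey, Cal, 11, Echo, 15), (25, 18, grey, Cal, 11, Helix, 13), (25, 18, grey, Cal, 11, Zephyr, 1), (25, 18, grey, Cal, 33, Beta, 37), (25, 18, grey, Ned, 19, Beta, 28), (25, 18, grey, Ned, 19, Omega, 13), (35, 7, green, Fay, 11, Echo, 15), (35, 7, green, Fay, 11, Helix, 13), (35, 7, green, Fay, 11, Zephyr, 1), (5, 26, green, Fay, 11, Echo, 15), (5, 26, green, Fay, 11, Helix, 13), (5, 26, green, Fay, 11, Zephyr, 1)}.
Filtering on pid > qty leaves {(11, 37, grey, Cal, 33, Beta, 37), (11, 37, grey, Ned, 19, Beta, 28), (11, 37, grey, Ned, 19, Omega, 13), (25, 18, grey, Cal, 33, Beta, 37), (5, 26, green, Fay, 11, Echo, 15), (5, 26, green, Fay, 11, Helix, 13), (5, 26, green, Fay, 11, Zephyr, 1)}.
Filtering on pname ≠ Echo leaves {(11, 37, grey, Cal, 33, Beta, 37), (11, 37, grey, Ned, 19, Beta, 28), (11, 37, grey, Ned, 19, Omega, 13), (25, 18, grey, Cal, 33, Beta, 37), (5, 26, green, Fay, 11, Helix, 13), (5, 26, green, Fay, 11, Zephyr, 1)}.
Keep only column(s) pid, color (3 duplicate(s) eliminated): {(11, green), (19, grey), (33, grey)}

{(11, green), (19, grey), (33, grey)}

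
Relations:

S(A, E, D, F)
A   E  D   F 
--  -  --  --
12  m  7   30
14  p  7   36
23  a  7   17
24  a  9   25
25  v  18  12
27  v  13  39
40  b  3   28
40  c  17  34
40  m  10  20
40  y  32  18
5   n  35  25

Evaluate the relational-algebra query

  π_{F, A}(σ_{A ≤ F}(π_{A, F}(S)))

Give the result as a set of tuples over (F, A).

π_{A, F} gives {(12, 30), (14, 36), (23, 17), (24, 25), (25, 12), (27, 39), (40, 18), (40, 20), (40, 28), (40, 34), (5, 25)}.
Selection A ≤ F: {(12, 30), (14, 36), (24, 25), (27, 39), (5, 25)}
π_{F, A} gives {(25, 24), (25, 5), (30, 12), (36, 14), (39, 27)}.

{(25, 24), (25, 5), (30, 12), (36, 14), (39, 27)}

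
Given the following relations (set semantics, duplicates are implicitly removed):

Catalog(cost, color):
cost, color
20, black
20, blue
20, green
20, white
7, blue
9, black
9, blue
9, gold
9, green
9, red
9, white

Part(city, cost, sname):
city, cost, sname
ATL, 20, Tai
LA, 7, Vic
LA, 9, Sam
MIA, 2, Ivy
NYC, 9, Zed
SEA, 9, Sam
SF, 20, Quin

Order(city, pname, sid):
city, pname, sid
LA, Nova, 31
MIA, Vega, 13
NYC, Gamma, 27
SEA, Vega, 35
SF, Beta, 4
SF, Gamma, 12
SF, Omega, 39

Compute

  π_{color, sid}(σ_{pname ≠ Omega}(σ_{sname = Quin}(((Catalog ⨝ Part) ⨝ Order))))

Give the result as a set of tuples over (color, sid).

Catalog ⋈ Part (natural join on cost): {(20, black, ATL, Tai), (20, black, SF, Quin), (20, blue, ATL, Tai), (20, blue, SF, Quin), (20, green, ATL, Tai), (20, green, SF, Quin), (20, white, ATL, Tai), (20, white, SF, Quin), (7, blue, LA, Vic), (9, black, LA, Sam), (9, black, NYC, Zed), (9, black, SEA, Sam), (9, blue, LA, Sam), (9, blue, NYC, Zed), (9, blue, SEA, Sam), (9, gold, LA, Sam), (9, gold, NYC, Zed), (9, gold, SEA, Sam), (9, green, LA, Sam), (9, green, NYC, Zed), (9, green, SEA, Sam), (9, red, LA, Sam), (9, red, NYC, Zed), (9, red, SEA, Sam), (9, white, LA, Sam), (9, white, NYC, Zed), (9, white, SEA, Sam)}
(Catalog ⨝ Part) ⋈ Order (natural join on city): {(20, black, SF, Quin, Beta, 4), (20, black, SF, Quin, Gamma, 12), (20, black, SF, Quin, Omega, 39), (20, blue, SF, Quin, Beta, 4), (20, blue, SF, Quin, Gamma, 12), (20, blue, SF, Quin, Omega, 39), (20, green, SF, Quin, Beta, 4), (20, green, SF, Quin, Gamma, 12), (20, green, SF, Quin, Omega, 39), (20, white, SF, Quin, Beta, 4), (20, white, SF, Quin, Gamma, 12), (20, white, SF, Quin, Omega, 39), (7, blue, LA, Vic, Nova, 31), (9, black, LA, Sam, Nova, 31), (9, black, NYC, Zed, Gamma, 27), (9, black, SEA, Sam, Vega, 35), (9, blue, LA, Sam, Nova, 31), (9, blue, NYC, Zed, Gamma, 27), (9, blue, SEA, Sam, Vega, 35), (9, gold, LA, Sam, Nova, 31), (9, gold, NYC, Zed, Gamma, 27), (9, gold, SEA, Sam, Vega, 35), (9, green, LA, Sam, Nova, 31), (9, green, NYC, Zed, Gamma, 27), (9, green, SEA, Sam, Vega, 35), (9, red, LA, Sam, Nova, 31), (9, red, NYC, Zed, Gamma, 27), (9, red, SEA, Sam, Vega, 35), (9, white, LA, Sam, Nova, 31), (9, white, NYC, Zed, Gamma, 27), (9, white, SEA, Sam, Vega, 35)}
Selection sname = Quin: {(20, black, SF, Quin, Beta, 4), (20, black, SF, Quin, Gamma, 12), (20, black, SF, Quin, Omega, 39), (20, blue, SF, Quin, Beta, 4), (20, blue, SF, Quin, Gamma, 12), (20, blue, SF, Quin, Omega, 39), (20, green, SF, Quin, Beta, 4), (20, green, SF, Quin, Gamma, 12), (20, green, SF, Quin, Omega, 39), (20, white, SF, Quin, Beta, 4), (20, white, SF, Quin, Gamma, 12), (20, white, SF, Quin, Omega, 39)}
Selection pname ≠ Omega: {(20, black, SF, Quin, Beta, 4), (20, black, SF, Quin, Gamma, 12), (20, blue, SF, Quin, Beta, 4), (20, blue, SF, Quin, Gamma, 12), (20, green, SF, Quin, Beta, 4), (20, green, SF, Quin, Gamma, 12), (20, white, SF, Quin, Beta, 4), (20, white, SF, Quin, Gamma, 12)}
Keep only column(s) color, sid: {(black, 12), (black, 4), (blue, 12), (blue, 4), (green, 12), (green, 4), (white, 12), (white, 4)}

{(black, 12), (black, 4), (blue, 12), (blue, 4), (green, 12), (green, 4), (white, 12), (white, 4)}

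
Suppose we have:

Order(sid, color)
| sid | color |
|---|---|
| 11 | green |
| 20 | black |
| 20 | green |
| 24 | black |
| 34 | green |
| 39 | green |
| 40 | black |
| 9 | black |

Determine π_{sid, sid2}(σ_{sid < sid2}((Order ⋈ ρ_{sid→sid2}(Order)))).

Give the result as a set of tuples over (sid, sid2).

{(11, 20), (11, 34), (11, 39), (20, 24), (20, 34), (20, 39), (20, 40), (24, 40), (34, 39), (9, 20), (9, 24), (9, 40)}

ρ[sid→sid2]: schema becomes (sid2, color); tuples unchanged.
Order ⋈ ρ_{sid→sid2}(Order) (natural join on color): {(11, green, 11), (11, green, 20), (11, green, 34), (11, green, 39), (20, black, 20), (20, black, 24), (20, black, 40), (20, black, 9), (20, green, 11), (20, green, 20), (20, green, 34), (20, green, 39), (24, black, 20), (24, black, 24), (24, black, 40), (24, black, 9), (34, green, 11), (34, green, 20), (34, green, 34), (34, green, 39), (39, green, 11), (39, green, 20), (39, green, 34), (39, green, 39), (40, black, 20), (40, black, 24), (40, black, 40), (40, black, 9), (9, black, 20), (9, black, 24), (9, black, 40), (9, black, 9)}
Apply σ_{sid < sid2}; surviving tuples: {(11, green, 20), (11, green, 34), (11, green, 39), (20, black, 24), (20, black, 40), (20, green, 34), (20, green, 39), (24, black, 40), (34, green, 39), (9, black, 20), (9, black, 24), (9, black, 40)}
π[sid, sid2]: project onto (sid, sid2) → {(11, 20), (11, 34), (11, 39), (20, 24), (20, 34), (20, 39), (20, 40), (24, 40), (34, 39), (9, 20), (9, 24), (9, 40)}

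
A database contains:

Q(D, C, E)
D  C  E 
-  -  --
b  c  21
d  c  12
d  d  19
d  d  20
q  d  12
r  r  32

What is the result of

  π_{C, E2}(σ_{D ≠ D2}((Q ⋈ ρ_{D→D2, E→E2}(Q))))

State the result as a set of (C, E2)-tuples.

{(c, 12), (c, 21), (d, 12), (d, 19), (d, 20)}

ρ[D→D2, E→E2]: schema becomes (D2, C, E2); tuples unchanged.
Natural join on C: {(b, c, 21, b, 21), (b, c, 21, d, 12), (d, c, 12, b, 21), (d, c, 12, d, 12), (d, d, 19, d, 19), (d, d, 19, d, 20), (d, d, 19, q, 12), (d, d, 20, d, 19), (d, d, 20, d, 20), (d, d, 20, q, 12), (q, d, 12, d, 19), (q, d, 12, d, 20), (q, d, 12, q, 12), (r, r, 32, r, 32)}
Apply σ_{D ≠ D2}; surviving tuples: {(b, c, 21, d, 12), (d, c, 12, b, 21), (d, d, 19, q, 12), (d, d, 20, q, 12), (q, d, 12, d, 19), (q, d, 12, d, 20)}
π[C, E2]: project onto (C, E2) (1 duplicate(s) eliminated) → {(c, 12), (c, 21), (d, 12), (d, 19), (d, 20)}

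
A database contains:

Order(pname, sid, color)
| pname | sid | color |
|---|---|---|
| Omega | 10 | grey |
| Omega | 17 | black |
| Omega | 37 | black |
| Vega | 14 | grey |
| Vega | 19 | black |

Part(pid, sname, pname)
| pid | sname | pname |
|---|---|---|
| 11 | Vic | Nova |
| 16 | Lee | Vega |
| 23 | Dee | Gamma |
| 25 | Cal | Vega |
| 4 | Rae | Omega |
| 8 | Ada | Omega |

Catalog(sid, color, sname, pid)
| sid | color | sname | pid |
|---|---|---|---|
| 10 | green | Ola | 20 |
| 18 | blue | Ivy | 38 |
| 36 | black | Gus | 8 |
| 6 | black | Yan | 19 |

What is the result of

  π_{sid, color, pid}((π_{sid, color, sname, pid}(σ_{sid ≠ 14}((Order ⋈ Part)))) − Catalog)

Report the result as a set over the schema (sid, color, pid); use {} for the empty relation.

Joining Order and Part on pname yields {(Omega, 10, grey, 4, Rae), (Omega, 10, grey, 8, Ada), (Omega, 17, black, 4, Rae), (Omega, 17, black, 8, Ada), (Omega, 37, black, 4, Rae), (Omega, 37, black, 8, Ada), (Vega, 14, grey, 16, Lee), (Vega, 14, grey, 25, Cal), (Vega, 19, black, 16, Lee), (Vega, 19, black, 25, Cal)}.
Filtering on sid ≠ 14 leaves {(Omega, 10, grey, 4, Rae), (Omega, 10, grey, 8, Ada), (Omega, 17, black, 4, Rae), (Omega, 17, black, 8, Ada), (Omega, 37, black, 4, Rae), (Omega, 37, black, 8, Ada), (Vega, 19, black, 16, Lee), (Vega, 19, black, 25, Cal)}.
Projecting to sid, color, sname, pid: {(10, grey, Ada, 8), (10, grey, Rae, 4), (17, black, Ada, 8), (17, black, Rae, 4), (19, black, Cal, 25), (19, black, Lee, 16), (37, black, Ada, 8), (37, black, Rae, 4)}
Difference: {(10, grey, Ada, 8), (10, grey, Rae, 4), (17, black, Ada, 8), (17, black, Rae, 4), (19, black, Cal, 25), (19, black, Lee, 16), (37, black, Ada, 8), (37, black, Rae, 4)} with {(10, green, Ola, 20), (18, blue, Ivy, 38), (36, black, Gus, 8), (6, black, Yan, 19)} → {(10, grey, Ada, 8), (10, grey, Rae, 4), (17, black, Ada, 8), (17, black, Rae, 4), (19, black, Cal, 25), (19, black, Lee, 16), (37, black, Ada, 8), (37, black, Rae, 4)}
Projecting to sid, color, pid: {(10, grey, 4), (10, grey, 8), (17, black, 4), (17, black, 8), (19, black, 16), (19, black, 25), (37, black, 4), (37, black, 8)}

{(10, grey, 4), (10, grey, 8), (17, black, 4), (17, black, 8), (19, black, 16), (19, black, 25), (37, black, 4), (37, black, 8)}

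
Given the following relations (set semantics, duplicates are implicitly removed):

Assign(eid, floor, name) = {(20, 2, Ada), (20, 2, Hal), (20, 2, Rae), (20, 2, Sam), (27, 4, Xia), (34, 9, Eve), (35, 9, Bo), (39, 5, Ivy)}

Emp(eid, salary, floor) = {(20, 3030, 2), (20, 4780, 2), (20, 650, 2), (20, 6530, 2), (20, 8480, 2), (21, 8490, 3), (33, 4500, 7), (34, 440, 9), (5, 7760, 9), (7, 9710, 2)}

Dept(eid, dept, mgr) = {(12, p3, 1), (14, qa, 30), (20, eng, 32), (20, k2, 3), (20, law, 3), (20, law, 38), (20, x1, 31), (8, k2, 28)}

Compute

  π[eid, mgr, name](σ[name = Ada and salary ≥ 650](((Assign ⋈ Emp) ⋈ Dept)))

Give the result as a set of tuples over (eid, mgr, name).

Natural join on eid, floor: {(20, 2, Ada, 3030), (20, 2, Ada, 4780), (20, 2, Ada, 650), (20, 2, Ada, 6530), (20, 2, Ada, 8480), (20, 2, Hal, 3030), (20, 2, Hal, 4780), (20, 2, Hal, 650), (20, 2, Hal, 6530), (20, 2, Hal, 8480), (20, 2, Rae, 3030), (20, 2, Rae, 4780), (20, 2, Rae, 650), (20, 2, Rae, 6530), (20, 2, Rae, 8480), (20, 2, Sam, 3030), (20, 2, Sam, 4780), (20, 2, Sam, 650), (20, 2, Sam, 6530), (20, 2, Sam, 8480), (34, 9, Eve, 440)}
Natural join on eid: {(20, 2, Ada, 3030, eng, 32), (20, 2, Ada, 3030, k2, 3), (20, 2, Ada, 3030, law, 3), (20, 2, Ada, 3030, law, 38), (20, 2, Ada, 3030, x1, 31), (20, 2, Ada, 4780, eng, 32), (20, 2, Ada, 4780, k2, 3), (20, 2, Ada, 4780, law, 3), (20, 2, Ada, 4780, law, 38), (20, 2, Ada, 4780, x1, 31), (20, 2, Ada, 650, eng, 32), (20, 2, Ada, 650, k2, 3), (20, 2, Ada, 650, law, 3), (20, 2, Ada, 650, law, 38), (20, 2, Ada, 650, x1, 31), (20, 2, Ada, 6530, eng, 32), (20, 2, Ada, 6530, k2, 3), (20, 2, Ada, 6530, law, 3), (20, 2, Ada, 6530, law, 38), (20, 2, Ada, 6530, x1, 31), (20, 2, Ada, 8480, eng, 32), (20, 2, Ada, 8480, k2, 3), (20, 2, Ada, 8480, law, 3), (20, 2, Ada, 8480, law, 38), (20, 2, Ada, 8480, x1, 31), (20, 2, Hal, 3030, eng, 32), (20, 2, Hal, 3030, k2, 3), (20, 2, Hal, 3030, law, 3), (20, 2, Hal, 3030, law, 38), (20, 2, Hal, 3030, x1, 31), (20, 2, Hal, 4780, eng, 32), (20, 2, Hal, 4780, k2, 3), (20, 2, Hal, 4780, law, 3), (20, 2, Hal, 4780, law, 38), (20, 2, Hal, 4780, x1, 31), (20, 2, Hal, 650, eng, 32), (20, 2, Hal, 650, k2, 3), (20, 2, Hal, 650, law, 3), (20, 2, Hal, 650, law, 38), (20, 2, Hal, 650, x1, 31), (20, 2, Hal, 6530, eng, 32), (20, 2, Hal, 6530, k2, 3), (20, 2, Hal, 6530, law, 3), (20, 2, Hal, 6530, law, 38), (20, 2, Hal, 6530, x1, 31), (20, 2, Hal, 8480, eng, 32), (20, 2, Hal, 8480, k2, 3), (20, 2, Hal, 8480, law, 3), (20, 2, Hal, 8480, law, 38), (20, 2, Hal, 8480, x1, 31), (20, 2, Rae, 3030, eng, 32), (20, 2, Rae, 3030, k2, 3), (20, 2, Rae, 3030, law, 3), (20, 2, Rae, 3030, law, 38), (20, 2, Rae, 3030, x1, 31), (20, 2, Rae, 4780, eng, 32), (20, 2, Rae, 4780, k2, 3), (20, 2, Rae, 4780, law, 3), (20, 2, Rae, 4780, law, 38), (20, 2, Rae, 4780, x1, 31), (20, 2, Rae, 650, eng, 32), (20, 2, Rae, 650, k2, 3), (20, 2, Rae, 650, law, 3), (20, 2, Rae, 650, law, 38), (20, 2, Rae, 650, x1, 31), (20, 2, Rae, 6530, eng, 32), (20, 2, Rae, 6530, k2, 3), (20, 2, Rae, 6530, law, 3), (20, 2, Rae, 6530, law, 38), (20, 2, Rae, 6530, x1, 31), (20, 2, Rae, 8480, eng, 32), (20, 2, Rae, 8480, k2, 3), (20, 2, Rae, 8480, law, 3), (20, 2, Rae, 8480, law, 38), (20, 2, Rae, 8480, x1, 31), (20, 2, Sam, 3030, eng, 32), (20, 2, Sam, 3030, k2, 3), (20, 2, Sam, 3030, law, 3), (20, 2, Sam, 3030, law, 38), (20, 2, Sam, 3030, x1, 31), (20, 2, Sam, 4780, eng, 32), (20, 2, Sam, 4780, k2, 3), (20, 2, Sam, 4780, law, 3), (20, 2, Sam, 4780, law, 38), (20, 2, Sam, 4780, x1, 31), (20, 2, Sam, 650, eng, 32), (20, 2, Sam, 650, k2, 3), (20, 2, Sam, 650, law, 3), (20, 2, Sam, 650, law, 38), (20, 2, Sam, 650, x1, 31), (20, 2, Sam, 6530, eng, 32), (20, 2, Sam, 6530, k2, 3), (20, 2, Sam, 6530, law, 3), (20, 2, Sam, 6530, law, 38), (20, 2, Sam, 6530, x1, 31), (20, 2, Sam, 8480, eng, 32), (20, 2, Sam, 8480, k2, 3), (20, 2, Sam, 8480, law, 3), (20, 2, Sam, 8480, law, 38), (20, 2, Sam, 8480, x1, 31)}
Apply σ_{name = Ada and salary ≥ 650}; surviving tuples: {(20, 2, Ada, 3030, eng, 32), (20, 2, Ada, 3030, k2, 3), (20, 2, Ada, 3030, law, 3), (20, 2, Ada, 3030, law, 38), (20, 2, Ada, 3030, x1, 31), (20, 2, Ada, 4780, eng, 32), (20, 2, Ada, 4780, k2, 3), (20, 2, Ada, 4780, law, 3), (20, 2, Ada, 4780, law, 38), (20, 2, Ada, 4780, x1, 31), (20, 2, Ada, 650, eng, 32), (20, 2, Ada, 650, k2, 3), (20, 2, Ada, 650, law, 3), (20, 2, Ada, 650, law, 38), (20, 2, Ada, 650, x1, 31), (20, 2, Ada, 6530, eng, 32), (20, 2, Ada, 6530, k2, 3), (20, 2, Ada, 6530, law, 3), (20, 2, Ada, 6530, law, 38), (20, 2, Ada, 6530, x1, 31), (20, 2, Ada, 8480, eng, 32), (20, 2, Ada, 8480, k2, 3), (20, 2, Ada, 8480, law, 3), (20, 2, Ada, 8480, law, 38), (20, 2, Ada, 8480, x1, 31)}
Keep only column(s) eid, mgr, name (21 duplicate(s) eliminated): {(20, 3, Ada), (20, 31, Ada), (20, 32, Ada), (20, 38, Ada)}

{(20, 3, Ada), (20, 31, Ada), (20, 32, Ada), (20, 38, Ada)}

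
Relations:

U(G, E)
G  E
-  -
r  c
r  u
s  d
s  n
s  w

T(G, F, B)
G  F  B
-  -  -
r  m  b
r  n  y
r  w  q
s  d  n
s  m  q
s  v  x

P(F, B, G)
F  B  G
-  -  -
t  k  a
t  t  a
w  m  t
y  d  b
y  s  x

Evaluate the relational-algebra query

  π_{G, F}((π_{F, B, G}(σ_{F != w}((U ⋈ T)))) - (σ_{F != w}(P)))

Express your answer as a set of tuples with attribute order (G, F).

Natural join on G: {(r, c, m, b), (r, c, n, y), (r, c, w, q), (r, u, m, b), (r, u, n, y), (r, u, w, q), (s, d, d, n), (s, d, m, q), (s, d, v, x), (s, n, d, n), (s, n, m, q), (s, n, v, x), (s, w, d, n), (s, w, m, q), (s, w, v, x)}
Filtering on F != w leaves {(r, c, m, b), (r, c, n, y), (r, u, m, b), (r, u, n, y), (s, d, d, n), (s, d, m, q), (s, d, v, x), (s, n, d, n), (s, n, m, q), (s, n, v, x), (s, w, d, n), (s, w, m, q), (s, w, v, x)}.
Keep only column(s) F, B, G (8 duplicate(s) eliminated): {(d, n, s), (m, b, r), (m, q, s), (n, y, r), (v, x, s)}
Filtering on F != w leaves {(t, k, a), (t, t, a), (y, d, b), (y, s, x)}.
Difference: {(d, n, s), (m, b, r), (m, q, s), (n, y, r), (v, x, s)} with {(t, k, a), (t, t, a), (y, d, b), (y, s, x)} → {(d, n, s), (m, b, r), (m, q, s), (n, y, r), (v, x, s)}
Keep only column(s) G, F: {(r, m), (r, n), (s, d), (s, m), (s, v)}

{(r, m), (r, n), (s, d), (s, m), (s, v)}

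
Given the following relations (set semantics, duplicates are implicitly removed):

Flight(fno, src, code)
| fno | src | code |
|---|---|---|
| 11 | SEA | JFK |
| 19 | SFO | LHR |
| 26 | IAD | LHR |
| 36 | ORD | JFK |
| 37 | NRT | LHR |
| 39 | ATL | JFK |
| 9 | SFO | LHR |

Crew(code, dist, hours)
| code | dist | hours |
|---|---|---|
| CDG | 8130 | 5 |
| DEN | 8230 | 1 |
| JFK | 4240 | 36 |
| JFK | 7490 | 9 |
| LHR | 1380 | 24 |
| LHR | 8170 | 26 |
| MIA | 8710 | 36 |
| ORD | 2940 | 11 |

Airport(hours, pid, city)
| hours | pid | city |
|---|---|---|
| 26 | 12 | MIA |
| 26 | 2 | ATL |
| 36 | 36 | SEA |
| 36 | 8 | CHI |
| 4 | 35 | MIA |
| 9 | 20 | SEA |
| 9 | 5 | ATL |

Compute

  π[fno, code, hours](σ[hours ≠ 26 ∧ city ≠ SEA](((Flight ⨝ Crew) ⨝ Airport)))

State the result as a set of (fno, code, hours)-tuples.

Joining Flight and Crew on code yields {(11, SEA, JFK, 4240, 36), (11, SEA, JFK, 7490, 9), (19, SFO, LHR, 1380, 24), (19, SFO, LHR, 8170, 26), (26, IAD, LHR, 1380, 24), (26, IAD, LHR, 8170, 26), (36, ORD, JFK, 4240, 36), (36, ORD, JFK, 7490, 9), (37, NRT, LHR, 1380, 24), (37, NRT, LHR, 8170, 26), (39, ATL, JFK, 4240, 36), (39, ATL, JFK, 7490, 9), (9, SFO, LHR, 1380, 24), (9, SFO, LHR, 8170, 26)}.
Joining (Flight ⨝ Crew) and Airport on hours yields {(11, SEA, JFK, 4240, 36, 36, SEA), (11, SEA, JFK, 4240, 36, 8, CHI), (11, SEA, JFK, 7490, 9, 20, SEA), (11, SEA, JFK, 7490, 9, 5, ATL), (19, SFO, LHR, 8170, 26, 12, MIA), (19, SFO, LHR, 8170, 26, 2, ATL), (26, IAD, LHR, 8170, 26, 12, MIA), (26, IAD, LHR, 8170, 26, 2, ATL), (36, ORD, JFK, 4240, 36, 36, SEA), (36, ORD, JFK, 4240, 36, 8, CHI), (36, ORD, JFK, 7490, 9, 20, SEA), (36, ORD, JFK, 7490, 9, 5, ATL), (37, NRT, LHR, 8170, 26, 12, MIA), (37, NRT, LHR, 8170, 26, 2, ATL), (39, ATL, JFK, 4240, 36, 36, SEA), (39, ATL, JFK, 4240, 36, 8, CHI), (39, ATL, JFK, 7490, 9, 20, SEA), (39, ATL, JFK, 7490, 9, 5, ATL), (9, SFO, LHR, 8170, 26, 12, MIA), (9, SFO, LHR, 8170, 26, 2, ATL)}.
Apply σ_{hours ≠ 26 ∧ city ≠ SEA}; surviving tuples: {(11, SEA, JFK, 4240, 36, 8, CHI), (11, SEA, JFK, 7490, 9, 5, ATL), (36, ORD, JFK, 4240, 36, 8, CHI), (36, ORD, JFK, 7490, 9, 5, ATL), (39, ATL, JFK, 4240, 36, 8, CHI), (39, ATL, JFK, 7490, 9, 5, ATL)}
π[fno, code, hours]: project onto (fno, code, hours) → {(11, JFK, 36), (11, JFK, 9), (36, JFK, 36), (36, JFK, 9), (39, JFK, 36), (39, JFK, 9)}

{(11, JFK, 36), (11, JFK, 9), (36, JFK, 36), (36, JFK, 9), (39, JFK, 36), (39, JFK, 9)}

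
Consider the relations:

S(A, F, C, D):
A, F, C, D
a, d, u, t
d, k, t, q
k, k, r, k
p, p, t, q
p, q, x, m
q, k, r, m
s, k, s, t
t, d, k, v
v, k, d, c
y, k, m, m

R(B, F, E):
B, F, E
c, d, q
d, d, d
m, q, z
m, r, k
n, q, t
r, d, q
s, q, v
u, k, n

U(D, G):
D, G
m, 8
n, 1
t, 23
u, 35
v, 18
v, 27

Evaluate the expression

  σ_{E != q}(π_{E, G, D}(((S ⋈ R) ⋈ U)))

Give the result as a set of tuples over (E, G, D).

{(d, 18, v), (d, 23, t), (d, 27, v), (n, 23, t), (n, 8, m), (t, 8, m), (v, 8, m), (z, 8, m)}

Natural join on F: {(a, d, u, t, c, q), (a, d, u, t, d, d), (a, d, u, t, r, q), (d, k, t, q, u, n), (k, k, r, k, u, n), (p, q, x, m, m, z), (p, q, x, m, n, t), (p, q, x, m, s, v), (q, k, r, m, u, n), (s, k, s, t, u, n), (t, d, k, v, c, q), (t, d, k, v, d, d), (t, d, k, v, r, q), (v, k, d, c, u, n), (y, k, m, m, u, n)}
Natural join on D: {(a, d, u, t, c, q, 23), (a, d, u, t, d, d, 23), (a, d, u, t, r, q, 23), (p, q, x, m, m, z, 8), (p, q, x, m, n, t, 8), (p, q, x, m, s, v, 8), (q, k, r, m, u, n, 8), (s, k, s, t, u, n, 23), (t, d, k, v, c, q, 18), (t, d, k, v, c, q, 27), (t, d, k, v, d, d, 18), (t, d, k, v, d, d, 27), (t, d, k, v, r, q, 18), (t, d, k, v, r, q, 27), (y, k, m, m, u, n, 8)}
π_{E, G, D} gives {(d, 18, v), (d, 23, t), (d, 27, v), (n, 23, t), (n, 8, m), (q, 18, v), (q, 23, t), (q, 27, v), (t, 8, m), (v, 8, m), (z, 8, m)} (4 duplicate(s) eliminated).
σ[E != q]: keep tuples satisfying E != q → {(d, 18, v), (d, 23, t), (d, 27, v), (n, 23, t), (n, 8, m), (t, 8, m), (v, 8, m), (z, 8, m)}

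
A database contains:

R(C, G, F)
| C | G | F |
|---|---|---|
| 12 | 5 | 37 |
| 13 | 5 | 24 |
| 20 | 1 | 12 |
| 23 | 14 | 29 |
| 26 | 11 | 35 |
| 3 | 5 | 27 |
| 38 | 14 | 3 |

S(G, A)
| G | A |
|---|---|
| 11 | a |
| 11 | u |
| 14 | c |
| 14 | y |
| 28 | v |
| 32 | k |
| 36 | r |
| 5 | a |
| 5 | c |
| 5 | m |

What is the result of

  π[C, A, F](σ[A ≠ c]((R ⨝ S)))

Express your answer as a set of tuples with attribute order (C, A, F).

{(12, a, 37), (12, m, 37), (13, a, 24), (13, m, 24), (23, y, 29), (26, a, 35), (26, u, 35), (3, a, 27), (3, m, 27), (38, y, 3)}

Joining R and S on G yields {(12, 5, 37, a), (12, 5, 37, c), (12, 5, 37, m), (13, 5, 24, a), (13, 5, 24, c), (13, 5, 24, m), (23, 14, 29, c), (23, 14, 29, y), (26, 11, 35, a), (26, 11, 35, u), (3, 5, 27, a), (3, 5, 27, c), (3, 5, 27, m), (38, 14, 3, c), (38, 14, 3, y)}.
σ[A ≠ c]: keep tuples satisfying A ≠ c → {(12, 5, 37, a), (12, 5, 37, m), (13, 5, 24, a), (13, 5, 24, m), (23, 14, 29, y), (26, 11, 35, a), (26, 11, 35, u), (3, 5, 27, a), (3, 5, 27, m), (38, 14, 3, y)}
π[C, A, F]: project onto (C, A, F) → {(12, a, 37), (12, m, 37), (13, a, 24), (13, m, 24), (23, y, 29), (26, a, 35), (26, u, 35), (3, a, 27), (3, m, 27), (38, y, 3)}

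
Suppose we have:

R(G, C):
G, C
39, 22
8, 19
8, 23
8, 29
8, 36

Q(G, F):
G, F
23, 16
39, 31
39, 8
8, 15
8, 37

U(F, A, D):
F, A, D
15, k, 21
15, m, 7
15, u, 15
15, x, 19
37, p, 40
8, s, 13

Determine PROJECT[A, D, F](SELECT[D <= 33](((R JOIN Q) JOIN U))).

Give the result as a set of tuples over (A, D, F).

Natural join on G: {(39, 22, 31), (39, 22, 8), (8, 19, 15), (8, 19, 37), (8, 23, 15), (8, 23, 37), (8, 29, 15), (8, 29, 37), (8, 36, 15), (8, 36, 37)}
Natural join on F: {(39, 22, 8, s, 13), (8, 19, 15, k, 21), (8, 19, 15, m, 7), (8, 19, 15, u, 15), (8, 19, 15, x, 19), (8, 19, 37, p, 40), (8, 23, 15, k, 21), (8, 23, 15, m, 7), (8, 23, 15, u, 15), (8, 23, 15, x, 19), (8, 23, 37, p, 40), (8, 29, 15, k, 21), (8, 29, 15, m, 7), (8, 29, 15, u, 15), (8, 29, 15, x, 19), (8, 29, 37, p, 40), (8, 36, 15, k, 21), (8, 36, 15, m, 7), (8, 36, 15, u, 15), (8, 36, 15, x, 19), (8, 36, 37, p, 40)}
σ[D <= 33]: keep tuples satisfying D <= 33 → {(39, 22, 8, s, 13), (8, 19, 15, k, 21), (8, 19, 15, m, 7), (8, 19, 15, u, 15), (8, 19, 15, x, 19), (8, 23, 15, k, 21), (8, 23, 15, m, 7), (8, 23, 15, u, 15), (8, 23, 15, x, 19), (8, 29, 15, k, 21), (8, 29, 15, m, 7), (8, 29, 15, u, 15), (8, 29, 15, x, 19), (8, 36, 15, k, 21), (8, 36, 15, m, 7), (8, 36, 15, u, 15), (8, 36, 15, x, 19)}
π_{A, D, F} gives {(k, 21, 15), (m, 7, 15), (s, 13, 8), (u, 15, 15), (x, 19, 15)} (12 duplicate(s) eliminated).

{(k, 21, 15), (m, 7, 15), (s, 13, 8), (u, 15, 15), (x, 19, 15)}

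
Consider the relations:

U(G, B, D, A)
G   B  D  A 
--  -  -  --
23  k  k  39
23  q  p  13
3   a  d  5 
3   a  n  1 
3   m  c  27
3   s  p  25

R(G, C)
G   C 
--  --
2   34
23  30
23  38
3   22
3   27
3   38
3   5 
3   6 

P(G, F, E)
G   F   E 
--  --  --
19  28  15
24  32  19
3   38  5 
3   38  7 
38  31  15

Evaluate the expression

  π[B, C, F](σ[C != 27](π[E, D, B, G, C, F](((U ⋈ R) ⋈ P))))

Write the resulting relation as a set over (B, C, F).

Joining U and R on G yields {(23, k, k, 39, 30), (23, k, k, 39, 38), (23, q, p, 13, 30), (23, q, p, 13, 38), (3, a, d, 5, 22), (3, a, d, 5, 27), (3, a, d, 5, 38), (3, a, d, 5, 5), (3, a, d, 5, 6), (3, a, n, 1, 22), (3, a, n, 1, 27), (3, a, n, 1, 38), (3, a, n, 1, 5), (3, a, n, 1, 6), (3, m, c, 27, 22), (3, m, c, 27, 27), (3, m, c, 27, 38), (3, m, c, 27, 5), (3, m, c, 27, 6), (3, s, p, 25, 22), (3, s, p, 25, 27), (3, s, p, 25, 38), (3, s, p, 25, 5), (3, s, p, 25, 6)}.
Joining (U ⋈ R) and P on G yields {(3, a, d, 5, 22, 38, 5), (3, a, d, 5, 22, 38, 7), (3, a, d, 5, 27, 38, 5), (3, a, d, 5, 27, 38, 7), (3, a, d, 5, 38, 38, 5), (3, a, d, 5, 38, 38, 7), (3, a, d, 5, 5, 38, 5), (3, a, d, 5, 5, 38, 7), (3, a, d, 5, 6, 38, 5), (3, a, d, 5, 6, 38, 7), (3, a, n, 1, 22, 38, 5), (3, a, n, 1, 22, 38, 7), (3, a, n, 1, 27, 38, 5), (3, a, n, 1, 27, 38, 7), (3, a, n, 1, 38, 38, 5), (3, a, n, 1, 38, 38, 7), (3, a, n, 1, 5, 38, 5), (3, a, n, 1, 5, 38, 7), (3, a, n, 1, 6, 38, 5), (3, a, n, 1, 6, 38, 7), (3, m, c, 27, 22, 38, 5), (3, m, c, 27, 22, 38, 7), (3, m, c, 27, 27, 38, 5), (3, m, c, 27, 27, 38, 7), (3, m, c, 27, 38, 38, 5), (3, m, c, 27, 38, 38, 7), (3, m, c, 27, 5, 38, 5), (3, m, c, 27, 5, 38, 7), (3, m, c, 27, 6, 38, 5), (3, m, c, 27, 6, 38, 7), (3, s, p, 25, 22, 38, 5), (3, s, p, 25, 22, 38, 7), (3, s, p, 25, 27, 38, 5), (3, s, p, 25, 27, 38, 7), (3, s, p, 25, 38, 38, 5), (3, s, p, 25, 38, 38, 7), (3, s, p, 25, 5, 38, 5), (3, s, p, 25, 5, 38, 7), (3, s, p, 25, 6, 38, 5), (3, s, p, 25, 6, 38, 7)}.
Projecting to E, D, B, G, C, F: {(5, c, m, 3, 22, 38), (5, c, m, 3, 27, 38), (5, c, m, 3, 38, 38), (5, c, m, 3, 5, 38), (5, c, m, 3, 6, 38), (5, d, a, 3, 22, 38), (5, d, a, 3, 27, 38), (5, d, a, 3, 38, 38), (5, d, a, 3, 5, 38), (5, d, a, 3, 6, 38), (5, n, a, 3, 22, 38), (5, n, a, 3, 27, 38), (5, n, a, 3, 38, 38), (5, n, a, 3, 5, 38), (5, n, a, 3, 6, 38), (5, p, s, 3, 22, 38), (5, p, s, 3, 27, 38), (5, p, s, 3, 38, 38), (5, p, s, 3, 5, 38), (5, p, s, 3, 6, 38), (7, c, m, 3, 22, 38), (7, c, m, 3, 27, 38), (7, c, m, 3, 38, 38), (7, c, m, 3, 5, 38), (7, c, m, 3, 6, 38), (7, d, a, 3, 22, 38), (7, d, a, 3, 27, 38), (7, d, a, 3, 38, 38), (7, d, a, 3, 5, 38), (7, d, a, 3, 6, 38), (7, n, a, 3, 22, 38), (7, n, a, 3, 27, 38), (7, n, a, 3, 38, 38), (7, n, a, 3, 5, 38), (7, n, a, 3, 6, 38), (7, p, s, 3, 22, 38), (7, p, s, 3, 27, 38), (7, p, s, 3, 38, 38), (7, p, s, 3, 5, 38), (7, p, s, 3, 6, 38)}
Selection C != 27: {(5, c, m, 3, 22, 38), (5, c, m, 3, 38, 38), (5, c, m, 3, 5, 38), (5, c, m, 3, 6, 38), (5, d, a, 3, 22, 38), (5, d, a, 3, 38, 38), (5, d, a, 3, 5, 38), (5, d, a, 3, 6, 38), (5, n, a, 3, 22, 38), (5, n, a, 3, 38, 38), (5, n, a, 3, 5, 38), (5, n, a, 3, 6, 38), (5, p, s, 3, 22, 38), (5, p, s, 3, 38, 38), (5, p, s, 3, 5, 38), (5, p, s, 3, 6, 38), (7, c, m, 3, 22, 38), (7, c, m, 3, 38, 38), (7, c, m, 3, 5, 38), (7, c, m, 3, 6, 38), (7, d, a, 3, 22, 38), (7, d, a, 3, 38, 38), (7, d, a, 3, 5, 38), (7, d, a, 3, 6, 38), (7, n, a, 3, 22, 38), (7, n, a, 3, 38, 38), (7, n, a, 3, 5, 38), (7, n, a, 3, 6, 38), (7, p, s, 3, 22, 38), (7, p, s, 3, 38, 38), (7, p, s, 3, 5, 38), (7, p, s, 3, 6, 38)}
Projecting to B, C, F (20 duplicate(s) eliminated): {(a, 22, 38), (a, 38, 38), (a, 5, 38), (a, 6, 38), (m, 22, 38), (m, 38, 38), (m, 5, 38), (m, 6, 38), (s, 22, 38), (s, 38, 38), (s, 5, 38), (s, 6, 38)}

{(a, 22, 38), (a, 38, 38), (a, 5, 38), (a, 6, 38), (m, 22, 38), (m, 38, 38), (m, 5, 38), (m, 6, 38), (s, 22, 38), (s, 38, 38), (s, 5, 38), (s, 6, 38)}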